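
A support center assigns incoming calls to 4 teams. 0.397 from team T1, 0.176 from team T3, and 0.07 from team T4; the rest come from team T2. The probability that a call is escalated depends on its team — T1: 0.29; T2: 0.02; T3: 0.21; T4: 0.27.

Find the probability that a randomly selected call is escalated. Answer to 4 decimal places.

0.1781

P(T2) = 1 − (0.397 + 0.176 + 0.07) = 0.357.
P(E) = P(E|T1)·P(T1) + P(E|T2)·P(T2) + P(E|T3)·P(T3) + P(E|T4)·P(T4)
      = 0.29·0.397 + 0.02·0.357 + 0.21·0.176 + 0.27·0.07
      = 0.11513 + 0.00714 + 0.03696 + 0.0189 = 0.17813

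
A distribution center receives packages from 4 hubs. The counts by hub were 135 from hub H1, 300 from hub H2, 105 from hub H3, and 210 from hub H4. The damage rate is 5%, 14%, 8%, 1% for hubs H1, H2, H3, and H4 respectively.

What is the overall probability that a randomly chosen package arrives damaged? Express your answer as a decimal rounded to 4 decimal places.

Total: 135 + 300 + 105 + 210 = 750.
P(H1) = 135/750 = 0.18. P(H2) = 300/750 = 0.4. P(H3) = 105/750 = 0.14. P(H4) = 210/750 = 0.28.
Using total probability over the partition,
P(D) = P(D|H1)·P(H1) + P(D|H2)·P(H2) + P(D|H3)·P(H3) + P(D|H4)·P(H4)
      = 0.05·0.18 + 0.14·0.4 + 0.08·0.14 + 0.01·0.28
      = 0.009 + 0.056 + 0.0112 + 0.0028 = 0.079

0.0790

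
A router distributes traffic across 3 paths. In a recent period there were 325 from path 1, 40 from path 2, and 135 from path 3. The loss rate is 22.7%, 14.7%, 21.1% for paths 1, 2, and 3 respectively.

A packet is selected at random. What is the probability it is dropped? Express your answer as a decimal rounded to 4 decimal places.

P(L) ≈ 0.2163

Total: 325 + 40 + 135 = 500.
P(1) = 325/500 = 0.65. P(2) = 40/500 = 0.08. P(3) = 135/500 = 0.27.
P(L) = P(L|1)·P(1) + P(L|2)·P(2) + P(L|3)·P(3)
      = 0.227·0.65 + 0.147·0.08 + 0.211·0.27
      = 0.14755 + 0.01176 + 0.05697 = 0.21628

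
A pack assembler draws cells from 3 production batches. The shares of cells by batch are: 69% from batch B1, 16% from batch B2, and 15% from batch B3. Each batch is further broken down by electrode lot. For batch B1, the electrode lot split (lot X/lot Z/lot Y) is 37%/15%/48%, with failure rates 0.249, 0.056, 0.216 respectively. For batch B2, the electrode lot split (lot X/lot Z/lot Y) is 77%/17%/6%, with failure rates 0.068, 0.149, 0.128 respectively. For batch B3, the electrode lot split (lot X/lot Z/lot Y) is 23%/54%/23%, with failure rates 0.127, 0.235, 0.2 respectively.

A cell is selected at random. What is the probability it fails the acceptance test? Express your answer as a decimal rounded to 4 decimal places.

P(F) ≈ 0.1849

P(F|B1) = 0.37·0.249 + 0.15·0.056 + 0.48·0.216 = 0.09213 + 0.0084 + 0.10368 = 0.20421
P(F|B2) = 0.77·0.068 + 0.17·0.149 + 0.06·0.128 = 0.05236 + 0.02533 + 0.00768 = 0.08537
P(F|B3) = 0.23·0.127 + 0.54·0.235 + 0.23·0.2 = 0.02921 + 0.1269 + 0.046 = 0.20211
Then overall,
P(F) = 0.69·0.20421 + 0.16·0.08537 + 0.15·0.20211
      = 0.1409049 + 0.0136592 + 0.0303165 = 0.1848806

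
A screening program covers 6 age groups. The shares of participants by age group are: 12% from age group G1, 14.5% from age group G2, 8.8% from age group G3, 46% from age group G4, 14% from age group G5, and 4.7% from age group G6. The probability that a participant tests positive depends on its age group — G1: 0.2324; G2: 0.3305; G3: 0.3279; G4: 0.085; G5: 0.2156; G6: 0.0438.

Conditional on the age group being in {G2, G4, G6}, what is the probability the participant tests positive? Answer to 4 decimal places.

Let S = {G2, G4, G6}.
P(S) = 0.145 + 0.46 + 0.047 = 0.652.
P(T ∩ S) = 0.3305·0.145 + 0.085·0.46 + 0.0438·0.047 = 0.0479225 + 0.0391 + 0.0020586 = 0.0890811.
P(T | S) = 0.0890811 / 0.652 = 0.136627…

0.1366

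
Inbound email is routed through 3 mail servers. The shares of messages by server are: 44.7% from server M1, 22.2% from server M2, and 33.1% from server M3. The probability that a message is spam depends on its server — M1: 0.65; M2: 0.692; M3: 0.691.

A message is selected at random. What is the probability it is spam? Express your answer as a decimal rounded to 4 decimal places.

P(S) = P(S|M1)·P(M1) + P(S|M2)·P(M2) + P(S|M3)·P(M3)
      = 0.65·0.447 + 0.692·0.222 + 0.691·0.331
      = 0.29055 + 0.153624 + 0.228721 = 0.672895

0.6729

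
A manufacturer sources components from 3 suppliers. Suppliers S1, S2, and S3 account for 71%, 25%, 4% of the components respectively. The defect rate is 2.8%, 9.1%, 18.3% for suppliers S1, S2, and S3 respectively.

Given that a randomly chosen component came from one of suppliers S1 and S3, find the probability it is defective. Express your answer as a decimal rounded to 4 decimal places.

0.0363

Let S = {S1, S3}.
P(S) = 0.71 + 0.04 = 0.75.
P(D ∩ S) = 0.028·0.71 + 0.183·0.04 = 0.01988 + 0.00732 = 0.0272.
P(D | S) = 0.0272 / 0.75 = 0.036267…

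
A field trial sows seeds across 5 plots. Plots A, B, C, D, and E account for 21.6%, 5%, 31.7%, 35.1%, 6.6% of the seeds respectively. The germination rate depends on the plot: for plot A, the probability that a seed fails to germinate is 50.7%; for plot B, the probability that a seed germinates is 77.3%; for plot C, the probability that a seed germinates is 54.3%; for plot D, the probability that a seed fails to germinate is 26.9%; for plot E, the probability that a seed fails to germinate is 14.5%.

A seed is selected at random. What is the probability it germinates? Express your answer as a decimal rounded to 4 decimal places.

P(G) ≈ 0.6303

P(G|A) = 1 − 0.507 = 0.493.
P(G|D) = 1 − 0.269 = 0.731.
P(G|E) = 1 − 0.145 = 0.855.
P(G) = P(G|A)·P(A) + P(G|B)·P(B) + P(G|C)·P(C) + P(G|D)·P(D) + P(G|E)·P(E)
      = 0.493·0.216 + 0.773·0.05 + 0.543·0.317 + 0.731·0.351 + 0.855·0.066
      = 0.106488 + 0.03865 + 0.172131 + 0.256581 + 0.05643 = 0.63028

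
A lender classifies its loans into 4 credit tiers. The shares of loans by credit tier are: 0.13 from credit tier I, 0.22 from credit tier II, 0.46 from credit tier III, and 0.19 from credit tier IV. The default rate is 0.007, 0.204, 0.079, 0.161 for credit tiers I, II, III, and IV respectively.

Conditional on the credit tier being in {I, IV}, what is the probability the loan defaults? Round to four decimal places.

Let S = {I, IV}.
P(S) = 0.13 + 0.19 = 0.32.
P(D ∩ S) = 0.007·0.13 + 0.161·0.19 = 0.00091 + 0.03059 = 0.0315.
P(D | S) = 0.0315 / 0.32 = 0.098438…

P(D|S) ≈ 0.0984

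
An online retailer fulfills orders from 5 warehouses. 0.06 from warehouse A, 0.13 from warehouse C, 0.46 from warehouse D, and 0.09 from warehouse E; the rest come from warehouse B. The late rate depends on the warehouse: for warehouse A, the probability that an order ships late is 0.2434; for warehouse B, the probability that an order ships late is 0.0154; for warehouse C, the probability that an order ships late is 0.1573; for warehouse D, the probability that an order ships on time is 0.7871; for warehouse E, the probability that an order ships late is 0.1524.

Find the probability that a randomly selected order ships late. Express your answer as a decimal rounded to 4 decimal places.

P(L) ≈ 0.1507

P(B) = 1 − (0.06 + 0.13 + 0.46 + 0.09) = 0.26.
P(L|D) = 1 − 0.7871 = 0.2129.
P(L) = P(L|A)·P(A) + P(L|B)·P(B) + P(L|C)·P(C) + P(L|D)·P(D) + P(L|E)·P(E)
      = 0.2434·0.06 + 0.0154·0.26 + 0.1573·0.13 + 0.2129·0.46 + 0.1524·0.09
      = 0.014604 + 0.004004 + 0.020449 + 0.097934 + 0.013716 = 0.150707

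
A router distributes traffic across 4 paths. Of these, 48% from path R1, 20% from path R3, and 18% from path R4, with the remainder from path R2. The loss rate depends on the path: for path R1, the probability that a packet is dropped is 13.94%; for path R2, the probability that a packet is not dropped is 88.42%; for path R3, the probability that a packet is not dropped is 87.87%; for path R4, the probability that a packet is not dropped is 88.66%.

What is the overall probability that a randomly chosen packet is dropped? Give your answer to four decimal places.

P(L) ≈ 0.1278

P(R2) = 1 − (0.48 + 0.2 + 0.18) = 0.14.
P(L|R2) = 1 − 0.8842 = 0.1158.
P(L|R3) = 1 − 0.8787 = 0.1213.
P(L|R4) = 1 − 0.8866 = 0.1134.
Summing over the partition,
P(L) = P(L|R1)·P(R1) + P(L|R2)·P(R2) + P(L|R3)·P(R3) + P(L|R4)·P(R4)
      = 0.1394·0.48 + 0.1158·0.14 + 0.1213·0.2 + 0.1134·0.18
      = 0.066912 + 0.016212 + 0.02426 + 0.020412 = 0.127796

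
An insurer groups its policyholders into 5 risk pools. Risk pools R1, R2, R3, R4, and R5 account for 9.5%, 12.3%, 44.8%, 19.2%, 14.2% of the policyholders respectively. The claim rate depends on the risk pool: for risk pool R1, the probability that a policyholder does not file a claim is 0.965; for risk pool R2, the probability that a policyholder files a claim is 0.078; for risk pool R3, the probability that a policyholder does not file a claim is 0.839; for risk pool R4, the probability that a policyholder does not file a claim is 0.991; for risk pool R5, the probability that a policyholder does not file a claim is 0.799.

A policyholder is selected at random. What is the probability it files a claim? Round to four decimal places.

P(C|R1) = 1 − 0.965 = 0.035.
P(C|R3) = 1 − 0.839 = 0.161.
P(C|R4) = 1 − 0.991 = 0.009.
P(C|R5) = 1 − 0.799 = 0.201.
P(C) = P(C|R1)·P(R1) + P(C|R2)·P(R2) + P(C|R3)·P(R3) + P(C|R4)·P(R4) + P(C|R5)·P(R5)
      = 0.035·0.095 + 0.078·0.123 + 0.161·0.448 + 0.009·0.192 + 0.201·0.142
      = 0.003325 + 0.009594 + 0.072128 + 0.001728 + 0.028542 = 0.115317

0.1153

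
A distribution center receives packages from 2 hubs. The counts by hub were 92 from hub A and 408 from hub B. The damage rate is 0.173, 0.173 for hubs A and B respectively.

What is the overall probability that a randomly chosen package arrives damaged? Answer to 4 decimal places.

P(D) ≈ 0.1730

Total: 92 + 408 = 500.
P(A) = 92/500 = 0.184. P(B) = 408/500 = 0.816.
P(D) = P(D|A)·P(A) + P(D|B)·P(B)
      = 0.173·0.184 + 0.173·0.816
      = 0.031832 + 0.141168 = 0.173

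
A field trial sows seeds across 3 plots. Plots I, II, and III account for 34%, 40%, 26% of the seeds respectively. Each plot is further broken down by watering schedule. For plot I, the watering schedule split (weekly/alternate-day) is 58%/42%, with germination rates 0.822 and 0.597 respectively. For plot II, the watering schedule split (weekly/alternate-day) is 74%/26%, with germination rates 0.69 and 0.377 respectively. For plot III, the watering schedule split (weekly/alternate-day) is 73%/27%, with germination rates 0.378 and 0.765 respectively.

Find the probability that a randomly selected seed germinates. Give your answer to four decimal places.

P(G) ≈ 0.6162

P(G|I) = 0.58·0.822 + 0.42·0.597 = 0.47676 + 0.25074 = 0.7275
P(G|II) = 0.74·0.69 + 0.26·0.377 = 0.5106 + 0.09802 = 0.60862
P(G|III) = 0.73·0.378 + 0.27·0.765 = 0.27594 + 0.20655 = 0.48249
Then overall,
P(G) = 0.34·0.7275 + 0.4·0.60862 + 0.26·0.48249
      = 0.24735 + 0.243448 + 0.1254474 = 0.6162454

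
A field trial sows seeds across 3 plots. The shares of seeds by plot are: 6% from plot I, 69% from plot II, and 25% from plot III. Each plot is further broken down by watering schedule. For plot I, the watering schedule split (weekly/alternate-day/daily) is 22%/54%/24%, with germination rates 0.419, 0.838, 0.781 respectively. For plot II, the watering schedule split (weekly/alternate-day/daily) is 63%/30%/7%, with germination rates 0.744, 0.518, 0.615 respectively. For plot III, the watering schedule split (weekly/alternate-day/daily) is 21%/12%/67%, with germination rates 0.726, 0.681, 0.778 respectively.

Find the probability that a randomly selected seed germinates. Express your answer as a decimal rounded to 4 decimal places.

P(G|I) = 0.22·0.419 + 0.54·0.838 + 0.24·0.781 = 0.09218 + 0.45252 + 0.18744 = 0.73214
P(G|II) = 0.63·0.744 + 0.3·0.518 + 0.07·0.615 = 0.46872 + 0.1554 + 0.04305 = 0.66717
P(G|III) = 0.21·0.726 + 0.12·0.681 + 0.67·0.778 = 0.15246 + 0.08172 + 0.52126 = 0.75544
By total probability over the outer partition,
P(G) = 0.06·0.73214 + 0.69·0.66717 + 0.25·0.75544
      = 0.0439284 + 0.4603473 + 0.18886 = 0.6931357

P(G) ≈ 0.6931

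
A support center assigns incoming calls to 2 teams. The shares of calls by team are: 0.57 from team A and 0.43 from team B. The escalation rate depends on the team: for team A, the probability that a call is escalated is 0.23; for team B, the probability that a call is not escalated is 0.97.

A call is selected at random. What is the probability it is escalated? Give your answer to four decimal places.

0.1440

P(E|B) = 1 − 0.97 = 0.03.
By the law of total probability,
P(E) = P(E|A)·P(A) + P(E|B)·P(B)
      = 0.23·0.57 + 0.03·0.43
      = 0.1311 + 0.0129 = 0.144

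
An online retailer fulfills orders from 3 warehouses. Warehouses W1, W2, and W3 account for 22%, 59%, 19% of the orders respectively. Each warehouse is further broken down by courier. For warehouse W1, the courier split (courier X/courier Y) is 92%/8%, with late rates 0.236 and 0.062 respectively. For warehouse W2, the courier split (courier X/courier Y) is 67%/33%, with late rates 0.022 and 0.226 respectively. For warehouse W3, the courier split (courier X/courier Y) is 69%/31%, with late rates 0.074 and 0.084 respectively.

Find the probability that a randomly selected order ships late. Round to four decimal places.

0.1162

P(L|W1) = 0.92·0.236 + 0.08·0.062 = 0.21712 + 0.00496 = 0.22208
P(L|W2) = 0.67·0.022 + 0.33·0.226 = 0.01474 + 0.07458 = 0.08932
P(L|W3) = 0.69·0.074 + 0.31·0.084 = 0.05106 + 0.02604 = 0.0771
By total probability over the outer partition,
P(L) = 0.22·0.22208 + 0.59·0.08932 + 0.19·0.0771
      = 0.0488576 + 0.0526988 + 0.014649 = 0.1162054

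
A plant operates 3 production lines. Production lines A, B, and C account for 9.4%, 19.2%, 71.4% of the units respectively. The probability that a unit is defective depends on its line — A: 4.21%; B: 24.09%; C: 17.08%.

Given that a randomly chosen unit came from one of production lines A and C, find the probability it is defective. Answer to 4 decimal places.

Let S = {A, C}.
P(S) = 0.094 + 0.714 = 0.808.
P(D ∩ S) = 0.0421·0.094 + 0.1708·0.714 = 0.0039574 + 0.1219512 = 0.1259086.
P(D | S) = 0.1259086 / 0.808 = 0.155827…

0.1558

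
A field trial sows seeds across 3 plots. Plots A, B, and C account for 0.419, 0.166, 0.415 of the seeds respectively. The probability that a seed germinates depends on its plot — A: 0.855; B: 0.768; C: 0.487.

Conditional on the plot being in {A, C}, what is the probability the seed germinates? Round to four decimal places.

P(G|S) ≈ 0.6719

Let S = {A, C}.
P(S) = 0.419 + 0.415 = 0.834.
P(G ∩ S) = 0.855·0.419 + 0.487·0.415 = 0.358245 + 0.202105 = 0.56035.
P(G | S) = 0.56035 / 0.834 = 0.671882…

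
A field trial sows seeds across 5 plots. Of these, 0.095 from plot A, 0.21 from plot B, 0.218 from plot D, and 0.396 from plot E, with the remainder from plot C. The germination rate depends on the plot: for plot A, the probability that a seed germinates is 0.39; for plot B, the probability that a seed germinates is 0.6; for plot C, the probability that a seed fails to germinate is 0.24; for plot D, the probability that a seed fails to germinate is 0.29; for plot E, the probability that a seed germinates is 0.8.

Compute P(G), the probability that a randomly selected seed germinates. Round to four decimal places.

P(C) = 1 − (0.095 + 0.21 + 0.218 + 0.396) = 0.081.
P(G|C) = 1 − 0.24 = 0.76.
P(G|D) = 1 − 0.29 = 0.71.
P(G) = P(G|A)·P(A) + P(G|B)·P(B) + P(G|C)·P(C) + P(G|D)·P(D) + P(G|E)·P(E)
      = 0.39·0.095 + 0.6·0.21 + 0.76·0.081 + 0.71·0.218 + 0.8·0.396
      = 0.03705 + 0.126 + 0.06156 + 0.15478 + 0.3168 = 0.69619

0.6962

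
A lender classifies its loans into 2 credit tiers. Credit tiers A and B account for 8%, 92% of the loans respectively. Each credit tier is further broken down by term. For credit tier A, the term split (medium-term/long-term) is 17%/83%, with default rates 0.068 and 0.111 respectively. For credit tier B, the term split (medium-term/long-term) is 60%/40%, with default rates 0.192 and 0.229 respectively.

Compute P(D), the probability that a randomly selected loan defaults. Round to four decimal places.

P(D|A) = 0.17·0.068 + 0.83·0.111 = 0.01156 + 0.09213 = 0.10369
P(D|B) = 0.6·0.192 + 0.4·0.229 = 0.1152 + 0.0916 = 0.2068
Then overall,
P(D) = 0.08·0.10369 + 0.92·0.2068
      = 0.0082952 + 0.190256 = 0.1985512

P(D) ≈ 0.1986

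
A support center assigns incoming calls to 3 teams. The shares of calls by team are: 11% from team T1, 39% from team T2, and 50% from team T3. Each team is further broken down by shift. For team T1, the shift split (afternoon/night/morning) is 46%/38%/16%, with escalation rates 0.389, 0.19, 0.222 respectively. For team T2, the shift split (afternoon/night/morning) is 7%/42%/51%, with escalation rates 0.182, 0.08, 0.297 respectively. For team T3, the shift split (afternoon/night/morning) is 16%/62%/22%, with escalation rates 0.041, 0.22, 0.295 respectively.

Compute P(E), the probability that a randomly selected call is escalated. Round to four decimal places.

0.2126

P(E|T1) = 0.46·0.389 + 0.38·0.19 + 0.16·0.222 = 0.17894 + 0.0722 + 0.03552 = 0.28666
P(E|T2) = 0.07·0.182 + 0.42·0.08 + 0.51·0.297 = 0.01274 + 0.0336 + 0.15147 = 0.19781
P(E|T3) = 0.16·0.041 + 0.62·0.22 + 0.22·0.295 = 0.00656 + 0.1364 + 0.0649 = 0.20786
By total probability over the outer partition,
P(E) = 0.11·0.28666 + 0.39·0.19781 + 0.5·0.20786
      = 0.0315326 + 0.0771459 + 0.10393 = 0.2126085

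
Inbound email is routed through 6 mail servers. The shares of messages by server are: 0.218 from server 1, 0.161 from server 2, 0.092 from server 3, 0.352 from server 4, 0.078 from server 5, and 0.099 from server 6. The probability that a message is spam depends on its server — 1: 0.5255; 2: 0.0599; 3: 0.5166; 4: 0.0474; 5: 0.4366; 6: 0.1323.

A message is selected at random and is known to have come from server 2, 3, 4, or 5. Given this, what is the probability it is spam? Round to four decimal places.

Let J = {2, 3, 4, 5}.
P(J) = 0.161 + 0.092 + 0.352 + 0.078 = 0.683.
P(S ∩ J) = 0.0599·0.161 + 0.5166·0.092 + 0.0474·0.352 + 0.4366·0.078 = 0.0096439 + 0.0475272 + 0.0166848 + 0.0340548 = 0.1079107.
P(S | J) = 0.1079107 / 0.683 = 0.157995…

P(S|J) ≈ 0.1580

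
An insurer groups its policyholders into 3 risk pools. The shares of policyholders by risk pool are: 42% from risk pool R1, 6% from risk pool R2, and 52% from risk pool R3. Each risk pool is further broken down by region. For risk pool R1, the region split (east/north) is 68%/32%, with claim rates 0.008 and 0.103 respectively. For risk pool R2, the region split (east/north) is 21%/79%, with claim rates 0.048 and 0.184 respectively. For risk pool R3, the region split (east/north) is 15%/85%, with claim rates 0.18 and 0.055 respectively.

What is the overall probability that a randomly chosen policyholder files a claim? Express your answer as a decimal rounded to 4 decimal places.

0.0638

P(C|R1) = 0.68·0.008 + 0.32·0.103 = 0.00544 + 0.03296 = 0.0384
P(C|R2) = 0.21·0.048 + 0.79·0.184 = 0.01008 + 0.14536 = 0.15544
P(C|R3) = 0.15·0.18 + 0.85·0.055 = 0.027 + 0.04675 = 0.07375
By total probability over the outer partition,
P(C) = 0.42·0.0384 + 0.06·0.15544 + 0.52·0.07375
      = 0.016128 + 0.0093264 + 0.03835 = 0.0638044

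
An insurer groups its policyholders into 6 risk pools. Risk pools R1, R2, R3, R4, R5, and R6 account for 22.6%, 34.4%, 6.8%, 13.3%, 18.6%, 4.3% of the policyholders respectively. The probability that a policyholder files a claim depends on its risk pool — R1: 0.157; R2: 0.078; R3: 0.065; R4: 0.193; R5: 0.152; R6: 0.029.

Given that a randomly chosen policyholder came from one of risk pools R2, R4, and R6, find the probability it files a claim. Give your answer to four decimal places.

0.1034

Let S = {R2, R4, R6}.
P(S) = 0.344 + 0.133 + 0.043 = 0.52.
P(C ∩ S) = 0.078·0.344 + 0.193·0.133 + 0.029·0.043 = 0.026832 + 0.025669 + 0.001247 = 0.053748.
P(C | S) = 0.053748 / 0.52 = 0.103362…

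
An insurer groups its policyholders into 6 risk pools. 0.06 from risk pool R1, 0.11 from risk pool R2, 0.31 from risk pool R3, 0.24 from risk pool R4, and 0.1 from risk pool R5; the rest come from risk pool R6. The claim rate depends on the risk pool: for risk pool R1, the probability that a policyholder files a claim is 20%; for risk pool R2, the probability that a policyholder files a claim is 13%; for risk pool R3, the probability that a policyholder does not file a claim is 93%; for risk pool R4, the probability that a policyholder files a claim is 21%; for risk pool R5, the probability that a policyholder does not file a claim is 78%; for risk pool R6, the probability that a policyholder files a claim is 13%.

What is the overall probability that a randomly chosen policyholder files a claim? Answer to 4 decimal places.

0.1438

P(R6) = 1 − (0.06 + 0.11 + 0.31 + 0.24 + 0.1) = 0.18.
P(C|R3) = 1 − 0.93 = 0.07.
P(C|R5) = 1 − 0.78 = 0.22.
P(C) = P(C|R1)·P(R1) + P(C|R2)·P(R2) + P(C|R3)·P(R3) + P(C|R4)·P(R4) + P(C|R5)·P(R5) + P(C|R6)·P(R6)
      = 0.2·0.06 + 0.13·0.11 + 0.07·0.31 + 0.21·0.24 + 0.22·0.1 + 0.13·0.18
      = 0.012 + 0.0143 + 0.0217 + 0.0504 + 0.022 + 0.0234 = 0.1438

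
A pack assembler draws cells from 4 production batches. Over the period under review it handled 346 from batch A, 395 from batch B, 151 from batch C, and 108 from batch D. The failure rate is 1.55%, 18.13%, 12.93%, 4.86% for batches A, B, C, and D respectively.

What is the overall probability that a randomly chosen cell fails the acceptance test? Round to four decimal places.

Total: 346 + 395 + 151 + 108 = 1000.
P(A) = 346/1000 = 0.346. P(B) = 395/1000 = 0.395. P(C) = 151/1000 = 0.151. P(D) = 108/1000 = 0.108.
P(F) = P(F|A)·P(A) + P(F|B)·P(B) + P(F|C)·P(C) + P(F|D)·P(D)
      = 0.0155·0.346 + 0.1813·0.395 + 0.1293·0.151 + 0.0486·0.108
      = 0.005363 + 0.0716135 + 0.0195243 + 0.0052488 = 0.1017496

0.1017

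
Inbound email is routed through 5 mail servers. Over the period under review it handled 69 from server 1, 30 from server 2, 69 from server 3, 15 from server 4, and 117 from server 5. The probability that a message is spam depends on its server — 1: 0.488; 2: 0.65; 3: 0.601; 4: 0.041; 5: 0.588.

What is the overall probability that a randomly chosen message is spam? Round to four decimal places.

Total: 69 + 30 + 69 + 15 + 117 = 300.
P(1) = 69/300 = 0.23. P(2) = 30/300 = 0.1. P(3) = 69/300 = 0.23. P(4) = 15/300 = 0.05. P(5) = 117/300 = 0.39.
P(S) = P(S|1)·P(1) + P(S|2)·P(2) + P(S|3)·P(3) + P(S|4)·P(4) + P(S|5)·P(5)
      = 0.488·0.23 + 0.65·0.1 + 0.601·0.23 + 0.041·0.05 + 0.588·0.39
      = 0.11224 + 0.065 + 0.13823 + 0.00205 + 0.22932 = 0.54684

P(S) ≈ 0.5468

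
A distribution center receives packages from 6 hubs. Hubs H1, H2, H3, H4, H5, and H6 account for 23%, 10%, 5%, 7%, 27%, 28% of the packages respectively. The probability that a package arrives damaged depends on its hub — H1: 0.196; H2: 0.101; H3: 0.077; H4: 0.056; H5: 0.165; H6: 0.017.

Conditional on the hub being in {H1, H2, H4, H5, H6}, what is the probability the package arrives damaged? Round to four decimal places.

0.1141

Let S = {H1, H2, H4, H5, H6}.
P(S) = 0.23 + 0.1 + 0.07 + 0.27 + 0.28 = 0.95.
P(D ∩ S) = 0.196·0.23 + 0.101·0.1 + 0.056·0.07 + 0.165·0.27 + 0.017·0.28 = 0.04508 + 0.0101 + 0.00392 + 0.04455 + 0.00476 = 0.10841.
P(D | S) = 0.10841 / 0.95 = 0.114116…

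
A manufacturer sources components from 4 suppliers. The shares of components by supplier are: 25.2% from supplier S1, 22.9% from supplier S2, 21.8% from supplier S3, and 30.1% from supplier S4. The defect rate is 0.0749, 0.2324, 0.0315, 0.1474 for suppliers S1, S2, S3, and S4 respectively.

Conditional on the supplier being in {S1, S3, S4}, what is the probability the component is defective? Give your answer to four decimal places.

Let S = {S1, S3, S4}.
P(S) = 0.252 + 0.218 + 0.301 = 0.771.
P(D ∩ S) = 0.0749·0.252 + 0.0315·0.218 + 0.1474·0.301 = 0.0188748 + 0.006867 + 0.0443674 = 0.0701092.
P(D | S) = 0.0701092 / 0.771 = 0.090933…

0.0909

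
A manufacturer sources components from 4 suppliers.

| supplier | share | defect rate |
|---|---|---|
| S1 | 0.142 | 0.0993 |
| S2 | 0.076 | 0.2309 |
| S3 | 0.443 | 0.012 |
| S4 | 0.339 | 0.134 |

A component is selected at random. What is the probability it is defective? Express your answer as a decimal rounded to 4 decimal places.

0.0824

By the law of total probability,
P(D) = P(D|S1)·P(S1) + P(D|S2)·P(S2) + P(D|S3)·P(S3) + P(D|S4)·P(S4)
      = 0.0993·0.142 + 0.2309·0.076 + 0.012·0.443 + 0.134·0.339
      = 0.0141006 + 0.0175484 + 0.005316 + 0.045426 = 0.082391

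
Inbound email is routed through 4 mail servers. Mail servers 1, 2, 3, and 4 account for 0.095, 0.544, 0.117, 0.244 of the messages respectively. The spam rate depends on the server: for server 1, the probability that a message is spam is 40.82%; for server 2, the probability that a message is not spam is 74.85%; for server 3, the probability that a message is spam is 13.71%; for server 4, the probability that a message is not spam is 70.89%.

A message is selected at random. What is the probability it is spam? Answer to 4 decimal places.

P(S) ≈ 0.2627

P(S|2) = 1 − 0.7485 = 0.2515.
P(S|4) = 1 − 0.7089 = 0.2911.
P(S) = P(S|1)·P(1) + P(S|2)·P(2) + P(S|3)·P(3) + P(S|4)·P(4)
      = 0.4082·0.095 + 0.2515·0.544 + 0.1371·0.117 + 0.2911·0.244
      = 0.038779 + 0.136816 + 0.0160407 + 0.0710284 = 0.2626641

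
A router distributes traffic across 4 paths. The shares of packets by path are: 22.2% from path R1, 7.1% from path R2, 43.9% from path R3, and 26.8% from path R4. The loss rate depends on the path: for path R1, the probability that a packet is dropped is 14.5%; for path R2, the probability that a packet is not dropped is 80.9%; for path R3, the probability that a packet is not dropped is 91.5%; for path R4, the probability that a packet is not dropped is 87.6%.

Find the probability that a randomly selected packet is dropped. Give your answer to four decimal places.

P(L|R2) = 1 − 0.809 = 0.191.
P(L|R3) = 1 − 0.915 = 0.085.
P(L|R4) = 1 − 0.876 = 0.124.
P(L) = P(L|R1)·P(R1) + P(L|R2)·P(R2) + P(L|R3)·P(R3) + P(L|R4)·P(R4)
      = 0.145·0.222 + 0.191·0.071 + 0.085·0.439 + 0.124·0.268
      = 0.03219 + 0.013561 + 0.037315 + 0.033232 = 0.116298

0.1163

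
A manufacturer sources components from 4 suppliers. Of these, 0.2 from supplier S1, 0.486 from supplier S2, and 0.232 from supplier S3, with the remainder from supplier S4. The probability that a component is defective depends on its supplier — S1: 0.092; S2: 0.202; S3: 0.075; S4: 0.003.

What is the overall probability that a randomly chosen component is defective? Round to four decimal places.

0.1342

P(S4) = 1 − (0.2 + 0.486 + 0.232) = 0.082.
P(D) = P(D|S1)·P(S1) + P(D|S2)·P(S2) + P(D|S3)·P(S3) + P(D|S4)·P(S4)
      = 0.092·0.2 + 0.202·0.486 + 0.075·0.232 + 0.003·0.082
      = 0.0184 + 0.098172 + 0.0174 + 0.000246 = 0.134218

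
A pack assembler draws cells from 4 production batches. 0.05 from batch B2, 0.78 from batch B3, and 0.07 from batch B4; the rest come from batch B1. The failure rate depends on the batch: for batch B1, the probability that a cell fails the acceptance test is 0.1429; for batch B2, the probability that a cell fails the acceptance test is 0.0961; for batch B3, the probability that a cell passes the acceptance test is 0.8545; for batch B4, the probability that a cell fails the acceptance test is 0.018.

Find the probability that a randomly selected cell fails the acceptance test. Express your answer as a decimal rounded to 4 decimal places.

P(B1) = 1 − (0.05 + 0.78 + 0.07) = 0.1.
P(F|B3) = 1 − 0.8545 = 0.1455.
Using total probability over the partition,
P(F) = P(F|B1)·P(B1) + P(F|B2)·P(B2) + P(F|B3)·P(B3) + P(F|B4)·P(B4)
      = 0.1429·0.1 + 0.0961·0.05 + 0.1455·0.78 + 0.018·0.07
      = 0.01429 + 0.004805 + 0.11349 + 0.00126 = 0.133845

0.1338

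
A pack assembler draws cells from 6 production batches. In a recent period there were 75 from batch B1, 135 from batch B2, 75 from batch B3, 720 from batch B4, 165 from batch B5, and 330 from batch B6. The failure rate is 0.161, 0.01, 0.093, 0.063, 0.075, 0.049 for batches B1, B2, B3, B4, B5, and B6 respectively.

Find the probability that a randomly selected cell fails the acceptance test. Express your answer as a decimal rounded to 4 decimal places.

Total: 75 + 135 + 75 + 720 + 165 + 330 = 1500.
P(B1) = 75/1500 = 0.05. P(B2) = 135/1500 = 0.09. P(B3) = 75/1500 = 0.05. P(B4) = 720/1500 = 0.48. P(B5) = 165/1500 = 0.11. P(B6) = 330/1500 = 0.22.
P(F) = P(F|B1)·P(B1) + P(F|B2)·P(B2) + P(F|B3)·P(B3) + P(F|B4)·P(B4) + P(F|B5)·P(B5) + P(F|B6)·P(B6)
      = 0.161·0.05 + 0.01·0.09 + 0.093·0.05 + 0.063·0.48 + 0.075·0.11 + 0.049·0.22
      = 0.00805 + 0.0009 + 0.00465 + 0.03024 + 0.00825 + 0.01078 = 0.06287

0.0629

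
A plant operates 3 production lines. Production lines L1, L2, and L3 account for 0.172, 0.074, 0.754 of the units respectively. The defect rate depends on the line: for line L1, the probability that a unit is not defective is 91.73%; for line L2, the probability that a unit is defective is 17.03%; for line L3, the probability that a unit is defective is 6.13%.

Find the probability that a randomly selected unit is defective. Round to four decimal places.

P(D) ≈ 0.0730

P(D|L1) = 1 − 0.9173 = 0.0827.
P(D) = P(D|L1)·P(L1) + P(D|L2)·P(L2) + P(D|L3)·P(L3)
      = 0.0827·0.172 + 0.1703·0.074 + 0.0613·0.754
      = 0.0142244 + 0.0126022 + 0.0462202 = 0.0730468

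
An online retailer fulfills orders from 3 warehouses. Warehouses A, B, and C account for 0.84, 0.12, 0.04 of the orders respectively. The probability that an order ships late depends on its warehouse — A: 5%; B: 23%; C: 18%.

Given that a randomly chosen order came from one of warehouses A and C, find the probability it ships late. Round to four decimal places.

P(L|S) ≈ 0.0559

Let S = {A, C}.
P(S) = 0.84 + 0.04 = 0.88.
P(L ∩ S) = 0.05·0.84 + 0.18·0.04 = 0.042 + 0.0072 = 0.0492.
P(L | S) = 0.0492 / 0.88 = 0.055909…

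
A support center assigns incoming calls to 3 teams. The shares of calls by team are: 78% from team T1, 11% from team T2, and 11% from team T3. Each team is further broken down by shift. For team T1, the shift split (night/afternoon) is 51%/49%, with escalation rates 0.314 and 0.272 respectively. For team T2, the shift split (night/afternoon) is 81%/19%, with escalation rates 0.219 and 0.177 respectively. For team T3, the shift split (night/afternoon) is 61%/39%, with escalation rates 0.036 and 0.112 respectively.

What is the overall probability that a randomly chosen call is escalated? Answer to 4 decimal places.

P(E|T1) = 0.51·0.314 + 0.49·0.272 = 0.16014 + 0.13328 = 0.29342
P(E|T2) = 0.81·0.219 + 0.19·0.177 = 0.17739 + 0.03363 = 0.21102
P(E|T3) = 0.61·0.036 + 0.39·0.112 = 0.02196 + 0.04368 = 0.06564
Then overall,
P(E) = 0.78·0.29342 + 0.11·0.21102 + 0.11·0.06564
      = 0.2288676 + 0.0232122 + 0.0072204 = 0.2593002

0.2593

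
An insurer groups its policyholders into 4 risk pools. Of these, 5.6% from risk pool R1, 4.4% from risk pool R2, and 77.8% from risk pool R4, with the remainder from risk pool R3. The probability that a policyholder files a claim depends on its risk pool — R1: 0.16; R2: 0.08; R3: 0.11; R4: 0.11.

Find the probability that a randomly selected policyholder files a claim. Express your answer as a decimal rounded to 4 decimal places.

0.1115

P(R3) = 1 − (0.056 + 0.044 + 0.778) = 0.122.
P(C) = P(C|R1)·P(R1) + P(C|R2)·P(R2) + P(C|R3)·P(R3) + P(C|R4)·P(R4)
      = 0.16·0.056 + 0.08·0.044 + 0.11·0.122 + 0.11·0.778
      = 0.00896 + 0.00352 + 0.01342 + 0.08558 = 0.11148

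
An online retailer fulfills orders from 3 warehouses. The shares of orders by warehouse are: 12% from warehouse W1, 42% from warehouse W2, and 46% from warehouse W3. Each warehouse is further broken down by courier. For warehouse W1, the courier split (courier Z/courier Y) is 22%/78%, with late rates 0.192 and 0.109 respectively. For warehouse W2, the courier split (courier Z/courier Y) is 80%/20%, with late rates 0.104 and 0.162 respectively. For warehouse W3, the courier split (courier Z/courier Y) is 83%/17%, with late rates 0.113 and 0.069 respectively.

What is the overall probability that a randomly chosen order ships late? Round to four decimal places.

P(L) ≈ 0.1124

P(L|W1) = 0.22·0.192 + 0.78·0.109 = 0.04224 + 0.08502 = 0.12726
P(L|W2) = 0.8·0.104 + 0.2·0.162 = 0.0832 + 0.0324 = 0.1156
P(L|W3) = 0.83·0.113 + 0.17·0.069 = 0.09379 + 0.01173 = 0.10552
Then overall,
P(L) = 0.12·0.12726 + 0.42·0.1156 + 0.46·0.10552
      = 0.0152712 + 0.048552 + 0.0485392 = 0.1123624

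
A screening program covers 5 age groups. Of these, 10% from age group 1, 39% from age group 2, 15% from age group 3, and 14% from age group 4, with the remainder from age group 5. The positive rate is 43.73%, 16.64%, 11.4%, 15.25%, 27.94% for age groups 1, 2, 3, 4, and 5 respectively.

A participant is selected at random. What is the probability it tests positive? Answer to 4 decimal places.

P(5) = 1 − (0.1 + 0.39 + 0.15 + 0.14) = 0.22.
Summing over the partition,
P(T) = P(T|1)·P(1) + P(T|2)·P(2) + P(T|3)·P(3) + P(T|4)·P(4) + P(T|5)·P(5)
      = 0.4373·0.1 + 0.1664·0.39 + 0.114·0.15 + 0.1525·0.14 + 0.2794·0.22
      = 0.04373 + 0.064896 + 0.0171 + 0.02135 + 0.061468 = 0.208544

P(T) ≈ 0.2085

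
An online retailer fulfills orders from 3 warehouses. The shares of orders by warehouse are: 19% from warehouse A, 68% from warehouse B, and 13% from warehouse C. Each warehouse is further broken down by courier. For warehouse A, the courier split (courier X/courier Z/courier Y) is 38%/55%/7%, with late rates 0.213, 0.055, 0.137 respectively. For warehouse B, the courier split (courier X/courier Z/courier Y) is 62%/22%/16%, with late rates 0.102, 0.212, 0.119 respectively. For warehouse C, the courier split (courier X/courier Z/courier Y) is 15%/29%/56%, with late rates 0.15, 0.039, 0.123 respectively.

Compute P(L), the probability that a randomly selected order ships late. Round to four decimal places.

P(L|A) = 0.38·0.213 + 0.55·0.055 + 0.07·0.137 = 0.08094 + 0.03025 + 0.00959 = 0.12078
P(L|B) = 0.62·0.102 + 0.22·0.212 + 0.16·0.119 = 0.06324 + 0.04664 + 0.01904 = 0.12892
P(L|C) = 0.15·0.15 + 0.29·0.039 + 0.56·0.123 = 0.0225 + 0.01131 + 0.06888 = 0.10269
By total probability over the outer partition,
P(L) = 0.19·0.12078 + 0.68·0.12892 + 0.13·0.10269
      = 0.0229482 + 0.0876656 + 0.0133497 = 0.1239635

0.1240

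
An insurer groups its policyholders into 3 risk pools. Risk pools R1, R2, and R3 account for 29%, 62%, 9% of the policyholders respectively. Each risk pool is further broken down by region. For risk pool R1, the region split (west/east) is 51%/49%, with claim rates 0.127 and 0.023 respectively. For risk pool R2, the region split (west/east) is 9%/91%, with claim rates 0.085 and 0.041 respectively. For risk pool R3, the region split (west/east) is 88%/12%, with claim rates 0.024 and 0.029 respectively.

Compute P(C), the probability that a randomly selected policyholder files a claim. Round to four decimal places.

P(C|R1) = 0.51·0.127 + 0.49·0.023 = 0.06477 + 0.01127 = 0.07604
P(C|R2) = 0.09·0.085 + 0.91·0.041 = 0.00765 + 0.03731 = 0.04496
P(C|R3) = 0.88·0.024 + 0.12·0.029 = 0.02112 + 0.00348 = 0.0246
By total probability over the outer partition,
P(C) = 0.29·0.07604 + 0.62·0.04496 + 0.09·0.0246
      = 0.0220516 + 0.0278752 + 0.002214 = 0.0521408

P(C) ≈ 0.0521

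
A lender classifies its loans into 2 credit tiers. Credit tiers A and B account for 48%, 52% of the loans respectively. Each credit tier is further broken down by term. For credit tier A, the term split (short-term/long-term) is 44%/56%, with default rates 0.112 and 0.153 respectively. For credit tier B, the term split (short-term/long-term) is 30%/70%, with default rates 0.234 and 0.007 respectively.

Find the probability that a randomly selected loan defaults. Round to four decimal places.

P(D) ≈ 0.1038

P(D|A) = 0.44·0.112 + 0.56·0.153 = 0.04928 + 0.08568 = 0.13496
P(D|B) = 0.3·0.234 + 0.7·0.007 = 0.0702 + 0.0049 = 0.0751
By total probability over the outer partition,
P(D) = 0.48·0.13496 + 0.52·0.0751
      = 0.0647808 + 0.039052 = 0.1038328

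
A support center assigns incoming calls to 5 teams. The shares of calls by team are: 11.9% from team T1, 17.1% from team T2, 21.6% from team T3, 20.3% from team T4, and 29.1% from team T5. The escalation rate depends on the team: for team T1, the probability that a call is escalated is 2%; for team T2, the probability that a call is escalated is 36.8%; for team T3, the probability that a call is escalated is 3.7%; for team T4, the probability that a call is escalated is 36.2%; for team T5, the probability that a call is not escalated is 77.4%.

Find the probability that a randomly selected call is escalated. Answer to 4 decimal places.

P(E|T5) = 1 − 0.774 = 0.226.
P(E) = P(E|T1)·P(T1) + P(E|T2)·P(T2) + P(E|T3)·P(T3) + P(E|T4)·P(T4) + P(E|T5)·P(T5)
      = 0.02·0.119 + 0.368·0.171 + 0.037·0.216 + 0.362·0.203 + 0.226·0.291
      = 0.00238 + 0.062928 + 0.007992 + 0.073486 + 0.065766 = 0.212552

0.2126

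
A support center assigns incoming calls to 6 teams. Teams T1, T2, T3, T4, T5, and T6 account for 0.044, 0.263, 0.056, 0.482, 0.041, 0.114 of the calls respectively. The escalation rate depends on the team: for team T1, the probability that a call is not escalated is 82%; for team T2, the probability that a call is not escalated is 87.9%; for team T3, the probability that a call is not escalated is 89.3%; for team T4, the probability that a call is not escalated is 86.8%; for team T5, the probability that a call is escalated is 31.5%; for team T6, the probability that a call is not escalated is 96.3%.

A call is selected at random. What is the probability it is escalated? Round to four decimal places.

P(E|T1) = 1 − 0.82 = 0.18.
P(E|T2) = 1 − 0.879 = 0.121.
P(E|T3) = 1 − 0.893 = 0.107.
P(E|T4) = 1 − 0.868 = 0.132.
P(E|T6) = 1 − 0.963 = 0.037.
Summing over the partition,
P(E) = P(E|T1)·P(T1) + P(E|T2)·P(T2) + P(E|T3)·P(T3) + P(E|T4)·P(T4) + P(E|T5)·P(T5) + P(E|T6)·P(T6)
      = 0.18·0.044 + 0.121·0.263 + 0.107·0.056 + 0.132·0.482 + 0.315·0.041 + 0.037·0.114
      = 0.00792 + 0.031823 + 0.005992 + 0.063624 + 0.012915 + 0.004218 = 0.126492

0.1265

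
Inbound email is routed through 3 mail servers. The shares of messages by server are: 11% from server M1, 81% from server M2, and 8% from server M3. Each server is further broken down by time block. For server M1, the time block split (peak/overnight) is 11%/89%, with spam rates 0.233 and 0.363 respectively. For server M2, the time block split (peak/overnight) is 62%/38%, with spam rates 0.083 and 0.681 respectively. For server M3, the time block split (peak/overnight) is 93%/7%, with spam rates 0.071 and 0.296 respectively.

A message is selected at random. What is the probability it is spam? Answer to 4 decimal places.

P(S|M1) = 0.11·0.233 + 0.89·0.363 = 0.02563 + 0.32307 = 0.3487
P(S|M2) = 0.62·0.083 + 0.38·0.681 = 0.05146 + 0.25878 = 0.31024
P(S|M3) = 0.93·0.071 + 0.07·0.296 = 0.06603 + 0.02072 = 0.08675
By total probability over the outer partition,
P(S) = 0.11·0.3487 + 0.81·0.31024 + 0.08·0.08675
      = 0.038357 + 0.2512944 + 0.00694 = 0.2965914

P(S) ≈ 0.2966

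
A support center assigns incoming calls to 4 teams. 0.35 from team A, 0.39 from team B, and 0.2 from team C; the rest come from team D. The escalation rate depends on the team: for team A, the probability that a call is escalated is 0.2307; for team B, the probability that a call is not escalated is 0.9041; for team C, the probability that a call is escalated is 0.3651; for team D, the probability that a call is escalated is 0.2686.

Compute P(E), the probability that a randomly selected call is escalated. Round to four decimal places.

P(E) ≈ 0.2073

P(D) = 1 − (0.35 + 0.39 + 0.2) = 0.06.
P(E|B) = 1 − 0.9041 = 0.0959.
P(E) = P(E|A)·P(A) + P(E|B)·P(B) + P(E|C)·P(C) + P(E|D)·P(D)
      = 0.2307·0.35 + 0.0959·0.39 + 0.3651·0.2 + 0.2686·0.06
      = 0.080745 + 0.037401 + 0.07302 + 0.016116 = 0.207282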